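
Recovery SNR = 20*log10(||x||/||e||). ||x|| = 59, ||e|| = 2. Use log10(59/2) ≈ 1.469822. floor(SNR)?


||x||/||e|| = 59/2.
log10(59/2) ≈ 1.469822.
20*log10(||x||/||e||) ≈ 20*1.469822 = 29.39644.
floor(29.39644) = 29.

29


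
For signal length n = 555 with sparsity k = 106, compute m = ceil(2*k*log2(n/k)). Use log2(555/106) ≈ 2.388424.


log2(n/k) = log2(555/106) ≈ 2.388424.
2*k*log2(n/k) ≈ 2*106*2.388424 = 506.345888.
m = ceil(506.345888) = 507.

507


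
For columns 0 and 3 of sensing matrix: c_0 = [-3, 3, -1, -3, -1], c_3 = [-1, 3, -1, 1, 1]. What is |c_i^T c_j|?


Inner product: -3*-1 + 3*3 + -1*-1 + -3*1 + -1*1
Products: [3, 9, 1, -3, -1]
Sum = 9.
|dot| = 9.

9


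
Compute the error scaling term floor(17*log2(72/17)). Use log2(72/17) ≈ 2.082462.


log2(n/k) = log2(72/17) ≈ 2.082462.
k*log2(n/k) ≈ 17*2.082462 = 35.401854.
floor(35.401854) = 35.

35


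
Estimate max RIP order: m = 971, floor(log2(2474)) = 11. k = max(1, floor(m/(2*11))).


floor(log2(2474)) = 11.
2*11 = 22.
m/(2*floor(log2(n))) = 971/22 ≈ 44.1364.
floor = 44.
k = max(1, 44) = 44.

44


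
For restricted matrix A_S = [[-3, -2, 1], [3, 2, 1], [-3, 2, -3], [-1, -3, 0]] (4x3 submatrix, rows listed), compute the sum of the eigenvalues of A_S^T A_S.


Sum of eigenvalues of A_S^T A_S = trace(A_S^T A_S) = sum of squared column norms of A_S.
A_S^T A_S diagonal: [28, 21, 11].
trace = 28 + 21 + 11 = 60.

60


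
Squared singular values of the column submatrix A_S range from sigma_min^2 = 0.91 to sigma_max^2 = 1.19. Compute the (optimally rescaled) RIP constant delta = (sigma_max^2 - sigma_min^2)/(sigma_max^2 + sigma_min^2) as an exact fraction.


lambda_max - lambda_min = 1.19 - 0.91 = 0.28.
lambda_max + lambda_min = 1.19 + 0.91 = 2.10.
delta = 0.28/2.10 = 28/210 = 2/15.

2/15


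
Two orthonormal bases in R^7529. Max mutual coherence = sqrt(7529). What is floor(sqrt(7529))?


86^2 = 7396 <= 7529 < 7569 = 87^2, so 86 <= sqrt(7529) < 87.
floor(sqrt(7529)) = 86.

86


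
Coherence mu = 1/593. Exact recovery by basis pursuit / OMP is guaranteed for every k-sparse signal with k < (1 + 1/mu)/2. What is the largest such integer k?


1/mu = 593.
1 + 1/mu = 594.
(1 + 1/mu)/2 = 297 is an integer and the inequality is strict, so k_max = 297 - 1 = 296.

296


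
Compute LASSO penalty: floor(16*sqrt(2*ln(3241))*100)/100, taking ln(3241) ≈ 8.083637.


ln(3241) ≈ 8.083637.
2*ln(n) ≈ 16.167274.
sqrt(2*ln(n)) ≈ sqrt(16.167274) ≈ 4.020855.
lambda ≈ 16*4.020855 = 64.33368.
floor(lambda*100)/100 = 64.33.

64.33


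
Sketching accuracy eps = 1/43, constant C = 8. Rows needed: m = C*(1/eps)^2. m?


1/eps = 43.
(1/eps)^2 = 1849.
m = 8*1849 = 14792.

14792


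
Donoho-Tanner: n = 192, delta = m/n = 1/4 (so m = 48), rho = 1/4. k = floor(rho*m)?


m = 1/4*192 = 48.
rho = 1/4.
rho*m = 1/4*48 = 12.
k = floor(12) = 12.

12


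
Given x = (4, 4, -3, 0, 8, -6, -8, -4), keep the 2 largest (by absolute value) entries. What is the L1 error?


Sorted |x_i| descending: [8, 8, 6, 4, 4, 4, 3, 0]
Keep top 2: [8, 8]
Tail entries: [6, 4, 4, 4, 3, 0]
L1 error = sum of tail = 21.

21


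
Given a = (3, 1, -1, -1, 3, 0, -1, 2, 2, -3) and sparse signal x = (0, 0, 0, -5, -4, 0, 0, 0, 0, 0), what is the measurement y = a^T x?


Non-zero terms: ['-1*-5', '3*-4']
Products: [5, -12]
y = sum = -7.

-7


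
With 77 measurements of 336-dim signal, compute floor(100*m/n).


100*m/n = 100*77/336 ≈ 22.9167.
floor = 22.

22


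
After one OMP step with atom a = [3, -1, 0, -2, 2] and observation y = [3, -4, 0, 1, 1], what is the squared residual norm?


a^T a = 18.
a^T y = 13.
coeff = 13/18 = 13/18.
||r||^2 = 317/18.

317/18


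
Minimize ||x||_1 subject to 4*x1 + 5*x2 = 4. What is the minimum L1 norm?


Axis intercepts:
  x1 = 1, x2 = 0: L1 = 1
  x1 = 0, x2 = 4/5: L1 = 4/5
x* = (0, 4/5)
||x*||_1 = 4/5.

4/5


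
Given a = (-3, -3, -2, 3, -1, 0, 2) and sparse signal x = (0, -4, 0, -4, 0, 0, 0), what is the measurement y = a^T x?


Non-zero terms: ['-3*-4', '3*-4']
Products: [12, -12]
y = sum = 0.

0


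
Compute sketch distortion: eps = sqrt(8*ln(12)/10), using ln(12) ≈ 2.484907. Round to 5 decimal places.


ln(12) ≈ 2.484907.
8*ln(N)/m ≈ 8*2.484907/10 ≈ 1.9879256.
eps = sqrt(1.9879256) ≈ 1.4099382 ≈ 1.40994.

1.40994


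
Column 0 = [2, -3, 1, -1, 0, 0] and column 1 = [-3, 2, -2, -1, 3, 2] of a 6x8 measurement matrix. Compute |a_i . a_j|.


Inner product: 2*-3 + -3*2 + 1*-2 + -1*-1 + 0*3 + 0*2
Products: [-6, -6, -2, 1, 0, 0]
Sum = -13.
|dot| = 13.

13


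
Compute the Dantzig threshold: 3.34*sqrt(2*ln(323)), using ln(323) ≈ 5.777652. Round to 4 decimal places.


ln(323) ≈ 5.777652.
2*ln(n) ≈ 11.555304.
sqrt(2*ln(n)) ≈ sqrt(11.555304) ≈ 3.399309.
threshold ≈ 3.34*3.399309 = 11.35369206 ≈ 11.3537.

11.3537


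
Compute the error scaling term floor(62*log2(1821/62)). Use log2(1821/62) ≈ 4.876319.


log2(n/k) = log2(1821/62) ≈ 4.876319.
k*log2(n/k) ≈ 62*4.876319 = 302.331778.
floor(302.331778) = 302.

302


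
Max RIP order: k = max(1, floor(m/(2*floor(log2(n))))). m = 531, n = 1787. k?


floor(log2(1787)) = 10.
2*10 = 20.
m/(2*floor(log2(n))) = 531/20 ≈ 26.55.
floor = 26.
k = max(1, 26) = 26.

26


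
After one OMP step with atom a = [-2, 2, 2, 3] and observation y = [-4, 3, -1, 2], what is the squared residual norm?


a^T a = 21.
a^T y = 18.
coeff = 18/21 = 6/7.
||r||^2 = 102/7.

102/7


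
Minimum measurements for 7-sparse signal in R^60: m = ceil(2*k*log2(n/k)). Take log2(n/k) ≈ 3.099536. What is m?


log2(n/k) = log2(60/7) ≈ 3.099536.
2*k*log2(n/k) ≈ 2*7*3.099536 = 43.393504.
m = ceil(43.393504) = 44.

44


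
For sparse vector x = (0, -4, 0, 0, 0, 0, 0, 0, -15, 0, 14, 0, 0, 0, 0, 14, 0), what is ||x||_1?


Non-zero entries: [(1, -4), (8, -15), (10, 14), (15, 14)]
Absolute values: [4, 15, 14, 14]
||x||_1 = sum = 47.

47


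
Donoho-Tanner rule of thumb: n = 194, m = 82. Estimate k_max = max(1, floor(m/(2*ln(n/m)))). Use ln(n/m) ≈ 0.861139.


n/m = 194/82 = 97/41.
ln(n/m) ≈ 0.861139.
2*ln(n/m) ≈ 1.722278.
m/(2*ln(n/m)) ≈ 82/1.722278 ≈ 47.6114.
floor = 47.
k_max = max(1, 47) = 47.

47


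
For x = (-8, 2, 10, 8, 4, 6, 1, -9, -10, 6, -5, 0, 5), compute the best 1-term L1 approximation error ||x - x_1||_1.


Sorted |x_i| descending: [10, 10, 9, 8, 8, 6, 6, 5, 5, 4, 2, 1, 0]
Keep top 1: [10]
Tail entries: [10, 9, 8, 8, 6, 6, 5, 5, 4, 2, 1, 0]
L1 error = sum of tail = 64.

64


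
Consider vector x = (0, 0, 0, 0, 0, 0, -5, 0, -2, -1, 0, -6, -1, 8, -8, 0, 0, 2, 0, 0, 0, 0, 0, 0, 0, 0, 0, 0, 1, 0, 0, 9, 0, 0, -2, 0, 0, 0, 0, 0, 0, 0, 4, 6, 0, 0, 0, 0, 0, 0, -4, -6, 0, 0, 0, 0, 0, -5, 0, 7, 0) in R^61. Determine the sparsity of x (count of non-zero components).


Non-zero positions: [6, 8, 9, 11, 12, 13, 14, 17, 28, 31, 34, 42, 43, 50, 51, 57, 59].
Sparsity = 17.

17


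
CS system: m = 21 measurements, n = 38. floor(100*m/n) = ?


100*m/n = 100*21/38 ≈ 55.2632.
floor = 55.

55


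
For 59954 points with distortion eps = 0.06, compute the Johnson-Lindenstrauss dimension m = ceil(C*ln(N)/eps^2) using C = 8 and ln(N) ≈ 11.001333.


ln(59954) ≈ 11.001333.
eps^2 = 0.06^2 = 0.0036.
C*ln(N)/eps^2 ≈ 8*11.001333/0.0036 ≈ 24447.4067.
m = ceil(24447.4067) = 24448.

24448


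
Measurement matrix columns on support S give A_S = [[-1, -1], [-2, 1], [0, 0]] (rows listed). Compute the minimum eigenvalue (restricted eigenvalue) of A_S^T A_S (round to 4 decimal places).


A_S^T A_S = [[5, -1], [-1, 2]].
trace = 7.
det = 9.
disc = trace^2 - 4*det = 49 - 4*9 = 13.
sqrt(13) ≈ 3.605551.
lam_min = (7 - sqrt(13))/2 ≈ (7 - 3.605551)/2 = 1.6972245 ≈ 1.6972.

1.6972


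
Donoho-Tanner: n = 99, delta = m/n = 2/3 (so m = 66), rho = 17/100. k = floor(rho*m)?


m = 2/3*99 = 66.
rho = 17/100.
rho*m = 17/100*66 = 11.22.
k = floor(11.22) = 11.

11


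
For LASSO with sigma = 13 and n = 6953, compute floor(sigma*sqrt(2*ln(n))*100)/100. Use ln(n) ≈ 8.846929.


ln(6953) ≈ 8.846929.
2*ln(n) ≈ 17.693858.
sqrt(2*ln(n)) ≈ sqrt(17.693858) ≈ 4.206407.
lambda ≈ 13*4.206407 = 54.683291.
floor(lambda*100)/100 = 54.68.

54.68


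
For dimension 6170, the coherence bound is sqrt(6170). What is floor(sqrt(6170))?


78^2 = 6084 <= 6170 < 6241 = 79^2, so 78 <= sqrt(6170) < 79.
floor(sqrt(6170)) = 78.

78


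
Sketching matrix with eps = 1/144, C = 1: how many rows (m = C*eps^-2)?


1/eps = 144.
(1/eps)^2 = 20736.
m = 1*20736 = 20736.

20736


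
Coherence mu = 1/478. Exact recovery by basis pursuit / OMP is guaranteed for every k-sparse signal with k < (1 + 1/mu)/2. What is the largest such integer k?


1/mu = 478.
1 + 1/mu = 479.
(1 + 1/mu)/2 = 239.5 is not an integer, so k_max = floor(239.5) = 239.

239


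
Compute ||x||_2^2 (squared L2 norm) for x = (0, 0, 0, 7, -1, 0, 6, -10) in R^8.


Non-zero entries: [(3, 7), (4, -1), (6, 6), (7, -10)]
Squares: [49, 1, 36, 100]
||x||_2^2 = sum = 186.

186


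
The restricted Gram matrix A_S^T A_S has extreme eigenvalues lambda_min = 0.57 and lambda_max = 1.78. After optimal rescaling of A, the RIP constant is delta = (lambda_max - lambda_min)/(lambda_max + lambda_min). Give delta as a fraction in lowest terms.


lambda_max - lambda_min = 1.78 - 0.57 = 1.21.
lambda_max + lambda_min = 1.78 + 0.57 = 2.35.
delta = 1.21/2.35 = 121/235.

121/235


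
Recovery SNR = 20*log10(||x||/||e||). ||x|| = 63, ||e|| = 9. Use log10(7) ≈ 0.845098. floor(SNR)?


||x||/||e|| = 63/9 = 7.
log10(7) ≈ 0.845098.
20*log10(||x||/||e||) ≈ 20*0.845098 = 16.90196.
floor(16.90196) = 16.

16


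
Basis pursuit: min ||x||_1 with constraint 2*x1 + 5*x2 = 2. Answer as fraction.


Axis intercepts:
  x1 = 1, x2 = 0: L1 = 1
  x1 = 0, x2 = 2/5: L1 = 2/5
x* = (0, 2/5)
||x*||_1 = 2/5.

2/5


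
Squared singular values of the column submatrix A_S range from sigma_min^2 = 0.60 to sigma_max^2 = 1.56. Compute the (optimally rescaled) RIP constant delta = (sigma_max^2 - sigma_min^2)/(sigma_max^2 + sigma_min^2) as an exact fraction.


lambda_max - lambda_min = 1.56 - 0.60 = 0.96.
lambda_max + lambda_min = 1.56 + 0.60 = 2.16.
delta = 0.96/2.16 = 96/216 = 4/9.

4/9


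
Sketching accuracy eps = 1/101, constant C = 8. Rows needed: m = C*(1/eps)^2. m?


1/eps = 101.
(1/eps)^2 = 10201.
m = 8*10201 = 81608.

81608


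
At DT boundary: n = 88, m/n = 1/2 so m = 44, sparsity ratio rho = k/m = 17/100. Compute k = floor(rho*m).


m = 1/2*88 = 44.
rho = 17/100.
rho*m = 17/100*44 = 7.48.
k = floor(7.48) = 7.

7


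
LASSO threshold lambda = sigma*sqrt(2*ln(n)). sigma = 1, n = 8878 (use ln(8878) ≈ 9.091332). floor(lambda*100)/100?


ln(8878) ≈ 9.091332.
2*ln(n) ≈ 18.182664.
sqrt(2*ln(n)) ≈ sqrt(18.182664) ≈ 4.264114.
lambda ≈ 1*4.264114 = 4.264114.
floor(lambda*100)/100 = 4.26.

4.26


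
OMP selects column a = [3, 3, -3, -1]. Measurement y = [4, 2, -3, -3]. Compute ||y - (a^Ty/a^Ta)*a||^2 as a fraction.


a^T a = 28.
a^T y = 30.
coeff = 30/28 = 15/14.
||r||^2 = 41/7.

41/7


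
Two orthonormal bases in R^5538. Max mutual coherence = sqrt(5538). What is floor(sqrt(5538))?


74^2 = 5476 <= 5538 < 5625 = 75^2, so 74 <= sqrt(5538) < 75.
floor(sqrt(5538)) = 74.

74


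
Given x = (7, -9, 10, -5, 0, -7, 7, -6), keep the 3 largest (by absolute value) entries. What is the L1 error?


Sorted |x_i| descending: [10, 9, 7, 7, 7, 6, 5, 0]
Keep top 3: [10, 9, 7]
Tail entries: [7, 7, 6, 5, 0]
L1 error = sum of tail = 25.

25


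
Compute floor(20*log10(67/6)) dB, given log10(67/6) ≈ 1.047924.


||x||/||e|| = 67/6.
log10(67/6) ≈ 1.047924.
20*log10(||x||/||e||) ≈ 20*1.047924 = 20.95848.
floor(20.95848) = 20.

20


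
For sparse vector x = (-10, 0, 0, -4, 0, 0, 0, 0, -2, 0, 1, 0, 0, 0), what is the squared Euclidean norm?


Non-zero entries: [(0, -10), (3, -4), (8, -2), (10, 1)]
Squares: [100, 16, 4, 1]
||x||_2^2 = sum = 121.

121


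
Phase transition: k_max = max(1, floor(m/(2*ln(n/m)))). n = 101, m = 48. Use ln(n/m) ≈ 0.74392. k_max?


n/m = 101/48.
ln(n/m) ≈ 0.74392.
2*ln(n/m) ≈ 1.48784.
m/(2*ln(n/m)) ≈ 48/1.48784 ≈ 32.2615.
floor = 32.
k_max = max(1, 32) = 32.

32


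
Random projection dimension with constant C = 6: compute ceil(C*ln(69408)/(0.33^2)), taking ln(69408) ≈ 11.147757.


ln(69408) ≈ 11.147757.
eps^2 = 0.33^2 = 0.1089.
C*ln(N)/eps^2 ≈ 6*11.147757/0.1089 ≈ 614.2015.
m = ceil(614.2015) = 615.

615


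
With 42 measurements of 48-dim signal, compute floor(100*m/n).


100*m/n = 100*42/48 ≈ 87.5.
floor = 87.

87


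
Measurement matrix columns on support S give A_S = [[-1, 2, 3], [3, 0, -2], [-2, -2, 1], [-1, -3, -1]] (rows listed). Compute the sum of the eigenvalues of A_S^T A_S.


Sum of eigenvalues of A_S^T A_S = trace(A_S^T A_S) = sum of squared column norms of A_S.
A_S^T A_S diagonal: [15, 17, 15].
trace = 15 + 17 + 15 = 47.

47


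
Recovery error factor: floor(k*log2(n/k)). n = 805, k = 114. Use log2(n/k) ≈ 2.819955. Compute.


log2(n/k) = log2(805/114) ≈ 2.819955.
k*log2(n/k) ≈ 114*2.819955 = 321.47487.
floor(321.47487) = 321.

321


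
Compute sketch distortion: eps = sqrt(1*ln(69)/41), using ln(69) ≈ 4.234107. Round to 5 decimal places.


ln(69) ≈ 4.234107.
1*ln(N)/m ≈ 1*4.234107/41 ≈ 0.1032709.
eps = sqrt(0.1032709) ≈ 0.3213579 ≈ 0.32136.

0.32136


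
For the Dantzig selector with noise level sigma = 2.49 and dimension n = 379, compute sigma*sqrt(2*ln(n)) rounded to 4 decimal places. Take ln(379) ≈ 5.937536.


ln(379) ≈ 5.937536.
2*ln(n) ≈ 11.875072.
sqrt(2*ln(n)) ≈ sqrt(11.875072) ≈ 3.446023.
threshold ≈ 2.49*3.446023 = 8.58059727 ≈ 8.5806.

8.5806


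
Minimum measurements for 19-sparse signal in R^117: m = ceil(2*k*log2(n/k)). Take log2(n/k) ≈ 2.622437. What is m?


log2(n/k) = log2(117/19) ≈ 2.622437.
2*k*log2(n/k) ≈ 2*19*2.622437 = 99.652606.
m = ceil(99.652606) = 100.

100


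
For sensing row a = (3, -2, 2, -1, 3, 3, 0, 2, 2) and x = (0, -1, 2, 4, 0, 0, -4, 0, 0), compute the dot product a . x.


Non-zero terms: ['-2*-1', '2*2', '-1*4', '0*-4']
Products: [2, 4, -4, 0]
y = sum = 2.

2


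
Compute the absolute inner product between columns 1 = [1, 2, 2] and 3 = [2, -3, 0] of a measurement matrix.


Inner product: 1*2 + 2*-3 + 2*0
Products: [2, -6, 0]
Sum = -4.
|dot| = 4.

4


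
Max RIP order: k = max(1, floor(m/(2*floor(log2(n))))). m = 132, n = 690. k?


floor(log2(690)) = 9.
2*9 = 18.
m/(2*floor(log2(n))) = 132/18 ≈ 7.3333.
floor = 7.
k = max(1, 7) = 7.

7


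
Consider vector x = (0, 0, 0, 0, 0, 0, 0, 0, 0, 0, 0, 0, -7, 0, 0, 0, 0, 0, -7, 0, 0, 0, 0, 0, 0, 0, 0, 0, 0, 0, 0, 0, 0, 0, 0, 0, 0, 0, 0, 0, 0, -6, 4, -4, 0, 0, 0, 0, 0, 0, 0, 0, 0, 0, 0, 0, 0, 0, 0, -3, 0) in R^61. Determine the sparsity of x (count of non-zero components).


Non-zero positions: [12, 18, 41, 42, 43, 59].
Sparsity = 6.

6


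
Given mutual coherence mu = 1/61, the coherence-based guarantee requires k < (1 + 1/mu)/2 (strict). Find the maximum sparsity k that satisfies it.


1/mu = 61.
1 + 1/mu = 62.
(1 + 1/mu)/2 = 31 is an integer and the inequality is strict, so k_max = 31 - 1 = 30.

30


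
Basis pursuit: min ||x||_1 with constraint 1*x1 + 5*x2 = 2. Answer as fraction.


Axis intercepts:
  x1 = 2, x2 = 0: L1 = 2
  x1 = 0, x2 = 2/5: L1 = 2/5
x* = (0, 2/5)
||x*||_1 = 2/5.

2/5


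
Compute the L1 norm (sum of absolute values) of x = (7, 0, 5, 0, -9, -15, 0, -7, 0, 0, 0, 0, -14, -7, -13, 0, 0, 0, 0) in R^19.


Non-zero entries: [(0, 7), (2, 5), (4, -9), (5, -15), (7, -7), (12, -14), (13, -7), (14, -13)]
Absolute values: [7, 5, 9, 15, 7, 14, 7, 13]
||x||_1 = sum = 77.

77


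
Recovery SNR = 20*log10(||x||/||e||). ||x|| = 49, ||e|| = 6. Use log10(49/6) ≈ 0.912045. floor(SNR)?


||x||/||e|| = 49/6.
log10(49/6) ≈ 0.912045.
20*log10(||x||/||e||) ≈ 20*0.912045 = 18.2409.
floor(18.2409) = 18.

18


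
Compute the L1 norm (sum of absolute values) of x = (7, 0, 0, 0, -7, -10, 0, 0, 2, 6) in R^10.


Non-zero entries: [(0, 7), (4, -7), (5, -10), (8, 2), (9, 6)]
Absolute values: [7, 7, 10, 2, 6]
||x||_1 = sum = 32.

32


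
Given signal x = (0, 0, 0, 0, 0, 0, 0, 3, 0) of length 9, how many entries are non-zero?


Non-zero positions: [7].
Sparsity = 1.

1


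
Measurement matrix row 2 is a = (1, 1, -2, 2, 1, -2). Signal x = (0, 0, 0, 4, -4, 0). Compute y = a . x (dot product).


Non-zero terms: ['2*4', '1*-4']
Products: [8, -4]
y = sum = 4.

4


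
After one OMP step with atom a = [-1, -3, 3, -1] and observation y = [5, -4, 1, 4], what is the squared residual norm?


a^T a = 20.
a^T y = 6.
coeff = 6/20 = 3/10.
||r||^2 = 281/5.

281/5


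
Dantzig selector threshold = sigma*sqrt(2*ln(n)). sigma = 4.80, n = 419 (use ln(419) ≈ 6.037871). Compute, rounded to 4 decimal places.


ln(419) ≈ 6.037871.
2*ln(n) ≈ 12.075742.
sqrt(2*ln(n)) ≈ sqrt(12.075742) ≈ 3.475017.
threshold ≈ 4.80*3.475017 = 16.6800816 ≈ 16.6801.

16.6801


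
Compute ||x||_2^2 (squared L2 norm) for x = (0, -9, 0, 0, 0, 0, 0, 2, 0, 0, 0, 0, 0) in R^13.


Non-zero entries: [(1, -9), (7, 2)]
Squares: [81, 4]
||x||_2^2 = sum = 85.

85


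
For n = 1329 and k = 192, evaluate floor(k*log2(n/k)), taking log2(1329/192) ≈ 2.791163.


log2(n/k) = log2(1329/192) ≈ 2.791163.
k*log2(n/k) ≈ 192*2.791163 = 535.903296.
floor(535.903296) = 535.

535


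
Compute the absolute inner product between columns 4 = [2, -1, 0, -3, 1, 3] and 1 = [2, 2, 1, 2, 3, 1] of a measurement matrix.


Inner product: 2*2 + -1*2 + 0*1 + -3*2 + 1*3 + 3*1
Products: [4, -2, 0, -6, 3, 3]
Sum = 2.
|dot| = 2.

2


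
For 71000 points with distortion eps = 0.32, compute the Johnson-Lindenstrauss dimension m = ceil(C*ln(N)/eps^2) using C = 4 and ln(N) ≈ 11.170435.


ln(71000) ≈ 11.170435.
eps^2 = 0.32^2 = 0.1024.
C*ln(N)/eps^2 ≈ 4*11.170435/0.1024 ≈ 436.3451.
m = ceil(436.3451) = 437.

437


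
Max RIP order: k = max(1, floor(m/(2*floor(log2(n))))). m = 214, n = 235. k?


floor(log2(235)) = 7.
2*7 = 14.
m/(2*floor(log2(n))) = 214/14 ≈ 15.2857.
floor = 15.
k = max(1, 15) = 15.

15


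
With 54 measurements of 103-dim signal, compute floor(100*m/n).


100*m/n = 100*54/103 ≈ 52.4272.
floor = 52.

52


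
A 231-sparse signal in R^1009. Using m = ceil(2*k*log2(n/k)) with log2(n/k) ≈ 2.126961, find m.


log2(n/k) = log2(1009/231) ≈ 2.126961.
2*k*log2(n/k) ≈ 2*231*2.126961 = 982.655982.
m = ceil(982.655982) = 983.

983


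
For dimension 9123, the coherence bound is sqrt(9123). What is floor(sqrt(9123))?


95^2 = 9025 <= 9123 < 9216 = 96^2, so 95 <= sqrt(9123) < 96.
floor(sqrt(9123)) = 95.

95


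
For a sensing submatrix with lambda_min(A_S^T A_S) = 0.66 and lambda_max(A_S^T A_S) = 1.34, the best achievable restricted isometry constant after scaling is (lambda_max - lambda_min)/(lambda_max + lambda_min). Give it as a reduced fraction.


lambda_max - lambda_min = 1.34 - 0.66 = 0.68.
lambda_max + lambda_min = 1.34 + 0.66 = 2.00.
delta = 0.68/2.00 = 68/200 = 17/50.

17/50


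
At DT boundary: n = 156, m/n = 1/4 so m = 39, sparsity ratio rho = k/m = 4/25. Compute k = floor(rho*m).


m = 1/4*156 = 39.
rho = 4/25.
rho*m = 4/25*39 = 6.24.
k = floor(6.24) = 6.

6


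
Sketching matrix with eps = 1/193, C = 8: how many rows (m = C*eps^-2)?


1/eps = 193.
(1/eps)^2 = 37249.
m = 8*37249 = 297992.

297992


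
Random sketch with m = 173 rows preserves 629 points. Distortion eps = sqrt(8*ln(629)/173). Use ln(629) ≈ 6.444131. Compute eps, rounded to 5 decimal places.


ln(629) ≈ 6.444131.
8*ln(N)/m ≈ 8*6.444131/173 ≈ 0.2979945.
eps = sqrt(0.2979945) ≈ 0.5458887 ≈ 0.54589.

0.54589


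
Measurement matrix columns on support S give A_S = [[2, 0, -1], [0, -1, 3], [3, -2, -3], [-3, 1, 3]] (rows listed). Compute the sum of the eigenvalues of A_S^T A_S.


Sum of eigenvalues of A_S^T A_S = trace(A_S^T A_S) = sum of squared column norms of A_S.
A_S^T A_S diagonal: [22, 6, 28].
trace = 22 + 6 + 28 = 56.

56


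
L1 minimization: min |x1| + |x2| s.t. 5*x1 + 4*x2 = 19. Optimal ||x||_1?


Axis intercepts:
  x1 = 19/5, x2 = 0: L1 = 19/5
  x1 = 0, x2 = 19/4: L1 = 19/4
x* = (19/5, 0)
||x*||_1 = 19/5.

19/5


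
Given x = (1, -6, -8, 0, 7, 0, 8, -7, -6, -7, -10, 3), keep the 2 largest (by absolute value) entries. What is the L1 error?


Sorted |x_i| descending: [10, 8, 8, 7, 7, 7, 6, 6, 3, 1, 0, 0]
Keep top 2: [10, 8]
Tail entries: [8, 7, 7, 7, 6, 6, 3, 1, 0, 0]
L1 error = sum of tail = 45.

45


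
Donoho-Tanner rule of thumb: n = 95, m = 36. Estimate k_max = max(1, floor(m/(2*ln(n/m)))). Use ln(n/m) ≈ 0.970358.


n/m = 95/36.
ln(n/m) ≈ 0.970358.
2*ln(n/m) ≈ 1.940716.
m/(2*ln(n/m)) ≈ 36/1.940716 ≈ 18.5499.
floor = 18.
k_max = max(1, 18) = 18.

18


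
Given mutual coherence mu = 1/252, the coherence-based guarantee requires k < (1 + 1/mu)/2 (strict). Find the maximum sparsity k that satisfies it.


1/mu = 252.
1 + 1/mu = 253.
(1 + 1/mu)/2 = 126.5 is not an integer, so k_max = floor(126.5) = 126.

126


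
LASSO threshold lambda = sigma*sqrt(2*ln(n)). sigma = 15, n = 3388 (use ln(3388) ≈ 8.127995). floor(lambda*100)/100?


ln(3388) ≈ 8.127995.
2*ln(n) ≈ 16.25599.
sqrt(2*ln(n)) ≈ sqrt(16.25599) ≈ 4.031872.
lambda ≈ 15*4.031872 = 60.47808.
floor(lambda*100)/100 = 60.47.

60.47


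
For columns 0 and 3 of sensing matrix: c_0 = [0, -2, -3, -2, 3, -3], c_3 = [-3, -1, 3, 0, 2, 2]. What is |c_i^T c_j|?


Inner product: 0*-3 + -2*-1 + -3*3 + -2*0 + 3*2 + -3*2
Products: [0, 2, -9, 0, 6, -6]
Sum = -7.
|dot| = 7.

7


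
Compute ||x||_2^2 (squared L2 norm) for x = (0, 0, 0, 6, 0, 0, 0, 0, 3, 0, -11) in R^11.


Non-zero entries: [(3, 6), (8, 3), (10, -11)]
Squares: [36, 9, 121]
||x||_2^2 = sum = 166.

166


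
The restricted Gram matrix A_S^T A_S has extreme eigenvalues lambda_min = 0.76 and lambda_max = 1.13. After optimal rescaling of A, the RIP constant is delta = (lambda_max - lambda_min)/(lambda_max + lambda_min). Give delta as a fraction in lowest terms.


lambda_max - lambda_min = 1.13 - 0.76 = 0.37.
lambda_max + lambda_min = 1.13 + 0.76 = 1.89.
delta = 0.37/1.89 = 37/189.

37/189


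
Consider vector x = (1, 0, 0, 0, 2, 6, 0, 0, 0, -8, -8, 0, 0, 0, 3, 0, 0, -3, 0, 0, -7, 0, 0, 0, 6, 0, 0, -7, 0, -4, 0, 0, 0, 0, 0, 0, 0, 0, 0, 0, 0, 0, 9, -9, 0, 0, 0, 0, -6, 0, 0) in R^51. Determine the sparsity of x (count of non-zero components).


Non-zero positions: [0, 4, 5, 9, 10, 14, 17, 20, 24, 27, 29, 42, 43, 48].
Sparsity = 14.

14


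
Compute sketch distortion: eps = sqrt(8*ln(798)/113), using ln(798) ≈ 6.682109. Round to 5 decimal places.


ln(798) ≈ 6.682109.
8*ln(N)/m ≈ 8*6.682109/113 ≈ 0.47306966.
eps = sqrt(0.47306966) ≈ 0.6878006 ≈ 0.68780.

0.68780


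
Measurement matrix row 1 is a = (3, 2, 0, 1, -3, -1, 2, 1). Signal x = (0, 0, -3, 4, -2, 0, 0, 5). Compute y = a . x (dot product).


Non-zero terms: ['0*-3', '1*4', '-3*-2', '1*5']
Products: [0, 4, 6, 5]
y = sum = 15.

15


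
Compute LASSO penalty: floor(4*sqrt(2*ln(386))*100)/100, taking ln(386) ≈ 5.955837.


ln(386) ≈ 5.955837.
2*ln(n) ≈ 11.911674.
sqrt(2*ln(n)) ≈ sqrt(11.911674) ≈ 3.451329.
lambda ≈ 4*3.451329 = 13.805316.
floor(lambda*100)/100 = 13.80.

13.80


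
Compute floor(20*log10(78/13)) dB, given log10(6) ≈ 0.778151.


||x||/||e|| = 78/13 = 6.
log10(6) ≈ 0.778151.
20*log10(||x||/||e||) ≈ 20*0.778151 = 15.56302.
floor(15.56302) = 15.

15


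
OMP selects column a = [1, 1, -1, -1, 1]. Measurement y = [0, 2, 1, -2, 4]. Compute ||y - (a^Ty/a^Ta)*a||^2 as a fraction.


a^T a = 5.
a^T y = 7.
coeff = 7/5 = 7/5.
||r||^2 = 76/5.

76/5


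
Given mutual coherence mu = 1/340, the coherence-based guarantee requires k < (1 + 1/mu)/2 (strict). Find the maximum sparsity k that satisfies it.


1/mu = 340.
1 + 1/mu = 341.
(1 + 1/mu)/2 = 170.5 is not an integer, so k_max = floor(170.5) = 170.

170


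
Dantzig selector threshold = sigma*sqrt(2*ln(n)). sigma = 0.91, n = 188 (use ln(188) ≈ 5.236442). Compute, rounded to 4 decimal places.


ln(188) ≈ 5.236442.
2*ln(n) ≈ 10.472884.
sqrt(2*ln(n)) ≈ sqrt(10.472884) ≈ 3.236184.
threshold ≈ 0.91*3.236184 = 2.94492744 ≈ 2.9449.

2.9449


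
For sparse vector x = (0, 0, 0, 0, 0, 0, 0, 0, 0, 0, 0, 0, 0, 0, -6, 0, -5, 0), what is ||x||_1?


Non-zero entries: [(14, -6), (16, -5)]
Absolute values: [6, 5]
||x||_1 = sum = 11.

11


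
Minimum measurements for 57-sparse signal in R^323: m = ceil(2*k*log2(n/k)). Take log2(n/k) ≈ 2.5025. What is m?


log2(n/k) = log2(323/57) ≈ 2.5025.
2*k*log2(n/k) ≈ 2*57*2.5025 = 285.285.
m = ceil(285.285) = 286.

286


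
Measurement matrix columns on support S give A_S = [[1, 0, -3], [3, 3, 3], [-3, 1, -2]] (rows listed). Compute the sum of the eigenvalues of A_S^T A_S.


Sum of eigenvalues of A_S^T A_S = trace(A_S^T A_S) = sum of squared column norms of A_S.
A_S^T A_S diagonal: [19, 10, 22].
trace = 19 + 10 + 22 = 51.

51


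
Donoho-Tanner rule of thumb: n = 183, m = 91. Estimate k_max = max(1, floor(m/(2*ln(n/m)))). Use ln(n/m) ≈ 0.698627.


n/m = 183/91.
ln(n/m) ≈ 0.698627.
2*ln(n/m) ≈ 1.397254.
m/(2*ln(n/m)) ≈ 91/1.397254 ≈ 65.1277.
floor = 65.
k_max = max(1, 65) = 65.

65


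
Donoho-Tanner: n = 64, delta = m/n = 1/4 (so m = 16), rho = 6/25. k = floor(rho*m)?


m = 1/4*64 = 16.
rho = 6/25.
rho*m = 6/25*16 = 3.84.
k = floor(3.84) = 3.

3


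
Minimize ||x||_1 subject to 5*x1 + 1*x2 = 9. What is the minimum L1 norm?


Axis intercepts:
  x1 = 9/5, x2 = 0: L1 = 9/5
  x1 = 0, x2 = 9: L1 = 9
x* = (9/5, 0)
||x*||_1 = 9/5.

9/5


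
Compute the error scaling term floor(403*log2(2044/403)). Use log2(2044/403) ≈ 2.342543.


log2(n/k) = log2(2044/403) ≈ 2.342543.
k*log2(n/k) ≈ 403*2.342543 = 944.044829.
floor(944.044829) = 944.

944


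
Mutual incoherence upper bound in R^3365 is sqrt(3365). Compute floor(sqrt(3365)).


58^2 = 3364 <= 3365 < 3481 = 59^2, so 58 <= sqrt(3365) < 59.
floor(sqrt(3365)) = 58.

58


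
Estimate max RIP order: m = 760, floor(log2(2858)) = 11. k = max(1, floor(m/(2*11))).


floor(log2(2858)) = 11.
2*11 = 22.
m/(2*floor(log2(n))) = 760/22 ≈ 34.5455.
floor = 34.
k = max(1, 34) = 34.

34


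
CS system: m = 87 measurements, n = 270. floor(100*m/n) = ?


100*m/n = 100*87/270 ≈ 32.2222.
floor = 32.

32


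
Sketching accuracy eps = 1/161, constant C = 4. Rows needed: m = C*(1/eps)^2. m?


1/eps = 161.
(1/eps)^2 = 25921.
m = 4*25921 = 103684.

103684


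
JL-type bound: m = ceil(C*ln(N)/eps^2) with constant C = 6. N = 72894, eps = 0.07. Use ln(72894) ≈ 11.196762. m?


ln(72894) ≈ 11.196762.
eps^2 = 0.07^2 = 0.0049.
C*ln(N)/eps^2 ≈ 6*11.196762/0.0049 ≈ 13710.3208.
m = ceil(13710.3208) = 13711.

13711


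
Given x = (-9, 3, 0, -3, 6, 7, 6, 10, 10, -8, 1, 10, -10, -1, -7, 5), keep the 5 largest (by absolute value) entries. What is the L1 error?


Sorted |x_i| descending: [10, 10, 10, 10, 9, 8, 7, 7, 6, 6, 5, 3, 3, 1, 1, 0]
Keep top 5: [10, 10, 10, 10, 9]
Tail entries: [8, 7, 7, 6, 6, 5, 3, 3, 1, 1, 0]
L1 error = sum of tail = 47.

47


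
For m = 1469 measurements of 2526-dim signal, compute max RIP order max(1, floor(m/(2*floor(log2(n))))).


floor(log2(2526)) = 11.
2*11 = 22.
m/(2*floor(log2(n))) = 1469/22 ≈ 66.7727.
floor = 66.
k = max(1, 66) = 66.

66


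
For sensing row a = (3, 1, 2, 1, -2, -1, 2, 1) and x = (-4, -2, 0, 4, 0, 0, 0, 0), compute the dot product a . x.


Non-zero terms: ['3*-4', '1*-2', '1*4']
Products: [-12, -2, 4]
y = sum = -10.

-10


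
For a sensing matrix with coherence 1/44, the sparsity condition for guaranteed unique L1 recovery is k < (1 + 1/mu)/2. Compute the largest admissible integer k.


1/mu = 44.
1 + 1/mu = 45.
(1 + 1/mu)/2 = 22.5 is not an integer, so k_max = floor(22.5) = 22.

22


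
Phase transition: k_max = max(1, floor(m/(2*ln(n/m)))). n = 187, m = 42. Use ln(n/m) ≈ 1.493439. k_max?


n/m = 187/42.
ln(n/m) ≈ 1.493439.
2*ln(n/m) ≈ 2.986878.
m/(2*ln(n/m)) ≈ 42/2.986878 ≈ 14.0615.
floor = 14.
k_max = max(1, 14) = 14.

14


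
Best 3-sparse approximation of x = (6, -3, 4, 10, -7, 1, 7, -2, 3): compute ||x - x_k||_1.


Sorted |x_i| descending: [10, 7, 7, 6, 4, 3, 3, 2, 1]
Keep top 3: [10, 7, 7]
Tail entries: [6, 4, 3, 3, 2, 1]
L1 error = sum of tail = 19.

19


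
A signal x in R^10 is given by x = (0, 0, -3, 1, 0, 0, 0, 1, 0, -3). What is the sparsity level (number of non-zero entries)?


Non-zero positions: [2, 3, 7, 9].
Sparsity = 4.

4


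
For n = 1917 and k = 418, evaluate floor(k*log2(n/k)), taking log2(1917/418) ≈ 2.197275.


log2(n/k) = log2(1917/418) ≈ 2.197275.
k*log2(n/k) ≈ 418*2.197275 = 918.46095.
floor(918.46095) = 918.

918


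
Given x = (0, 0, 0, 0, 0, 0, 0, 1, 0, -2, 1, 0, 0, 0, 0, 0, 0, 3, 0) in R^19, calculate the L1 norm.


Non-zero entries: [(7, 1), (9, -2), (10, 1), (17, 3)]
Absolute values: [1, 2, 1, 3]
||x||_1 = sum = 7.

7


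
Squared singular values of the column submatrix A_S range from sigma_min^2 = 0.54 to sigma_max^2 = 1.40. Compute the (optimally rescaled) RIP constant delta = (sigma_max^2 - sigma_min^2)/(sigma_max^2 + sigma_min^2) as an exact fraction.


lambda_max - lambda_min = 1.40 - 0.54 = 0.86.
lambda_max + lambda_min = 1.40 + 0.54 = 1.94.
delta = 0.86/1.94 = 86/194 = 43/97.

43/97


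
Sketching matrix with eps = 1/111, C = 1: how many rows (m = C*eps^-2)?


1/eps = 111.
(1/eps)^2 = 12321.
m = 1*12321 = 12321.

12321


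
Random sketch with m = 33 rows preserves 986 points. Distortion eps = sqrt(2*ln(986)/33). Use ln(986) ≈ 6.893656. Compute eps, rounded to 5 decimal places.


ln(986) ≈ 6.893656.
2*ln(N)/m ≈ 2*6.893656/33 ≈ 0.41779733.
eps = sqrt(0.41779733) ≈ 0.6463724 ≈ 0.64637.

0.64637


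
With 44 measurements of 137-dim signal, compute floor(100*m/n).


100*m/n = 100*44/137 ≈ 32.1168.
floor = 32.

32


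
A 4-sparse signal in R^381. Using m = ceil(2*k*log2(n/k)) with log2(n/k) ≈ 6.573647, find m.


log2(n/k) = log2(381/4) ≈ 6.573647.
2*k*log2(n/k) ≈ 2*4*6.573647 = 52.589176.
m = ceil(52.589176) = 53.

53


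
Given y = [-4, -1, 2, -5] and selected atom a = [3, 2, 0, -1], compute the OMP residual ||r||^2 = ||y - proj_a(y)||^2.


a^T a = 14.
a^T y = -9.
coeff = -9/14 = -9/14.
||r||^2 = 563/14.

563/14


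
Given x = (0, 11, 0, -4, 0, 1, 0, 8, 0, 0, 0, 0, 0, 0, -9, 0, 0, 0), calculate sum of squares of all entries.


Non-zero entries: [(1, 11), (3, -4), (5, 1), (7, 8), (14, -9)]
Squares: [121, 16, 1, 64, 81]
||x||_2^2 = sum = 283.

283


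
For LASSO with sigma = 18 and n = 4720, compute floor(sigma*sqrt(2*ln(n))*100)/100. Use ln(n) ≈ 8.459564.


ln(4720) ≈ 8.459564.
2*ln(n) ≈ 16.919128.
sqrt(2*ln(n)) ≈ sqrt(16.919128) ≈ 4.113287.
lambda ≈ 18*4.113287 = 74.039166.
floor(lambda*100)/100 = 74.03.

74.03


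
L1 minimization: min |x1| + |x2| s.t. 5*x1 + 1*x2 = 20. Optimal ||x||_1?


Axis intercepts:
  x1 = 4, x2 = 0: L1 = 4
  x1 = 0, x2 = 20: L1 = 20
x* = (4, 0)
||x*||_1 = 4.

4


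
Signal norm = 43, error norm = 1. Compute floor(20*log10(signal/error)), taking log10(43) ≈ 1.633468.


||x||/||e|| = 43/1 = 43.
log10(43) ≈ 1.633468.
20*log10(||x||/||e||) ≈ 20*1.633468 = 32.66936.
floor(32.66936) = 32.

32


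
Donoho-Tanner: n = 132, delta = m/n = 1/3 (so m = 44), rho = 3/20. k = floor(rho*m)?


m = 1/3*132 = 44.
rho = 3/20.
rho*m = 3/20*44 = 6.6.
k = floor(6.6) = 6.

6


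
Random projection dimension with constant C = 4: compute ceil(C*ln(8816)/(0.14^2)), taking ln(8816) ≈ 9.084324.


ln(8816) ≈ 9.084324.
eps^2 = 0.14^2 = 0.0196.
C*ln(N)/eps^2 ≈ 4*9.084324/0.0196 ≈ 1853.9437.
m = ceil(1853.9437) = 1854.

1854


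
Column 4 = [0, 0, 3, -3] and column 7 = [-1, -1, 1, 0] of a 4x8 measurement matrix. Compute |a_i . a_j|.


Inner product: 0*-1 + 0*-1 + 3*1 + -3*0
Products: [0, 0, 3, 0]
Sum = 3.
|dot| = 3.

3


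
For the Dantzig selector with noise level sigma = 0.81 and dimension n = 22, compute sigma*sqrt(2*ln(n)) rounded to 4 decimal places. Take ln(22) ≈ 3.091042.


ln(22) ≈ 3.091042.
2*ln(n) ≈ 6.182084.
sqrt(2*ln(n)) ≈ sqrt(6.182084) ≈ 2.48638.
threshold ≈ 0.81*2.48638 = 2.0139678 ≈ 2.0140.

2.0140


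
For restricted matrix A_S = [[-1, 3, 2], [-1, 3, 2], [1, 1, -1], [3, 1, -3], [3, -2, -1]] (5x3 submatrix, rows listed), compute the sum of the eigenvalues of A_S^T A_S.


Sum of eigenvalues of A_S^T A_S = trace(A_S^T A_S) = sum of squared column norms of A_S.
A_S^T A_S diagonal: [21, 24, 19].
trace = 21 + 24 + 19 = 64.

64


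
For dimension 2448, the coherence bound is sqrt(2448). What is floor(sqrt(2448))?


49^2 = 2401 <= 2448 < 2500 = 50^2, so 49 <= sqrt(2448) < 50.
floor(sqrt(2448)) = 49.

49


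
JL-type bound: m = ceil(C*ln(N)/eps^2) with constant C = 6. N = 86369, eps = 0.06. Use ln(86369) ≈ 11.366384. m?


ln(86369) ≈ 11.366384.
eps^2 = 0.06^2 = 0.0036.
C*ln(N)/eps^2 ≈ 6*11.366384/0.0036 ≈ 18943.9733.
m = ceil(18943.9733) = 18944.

18944


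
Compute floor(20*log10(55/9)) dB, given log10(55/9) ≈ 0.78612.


||x||/||e|| = 55/9.
log10(55/9) ≈ 0.78612.
20*log10(||x||/||e||) ≈ 20*0.78612 = 15.7224.
floor(15.7224) = 15.

15


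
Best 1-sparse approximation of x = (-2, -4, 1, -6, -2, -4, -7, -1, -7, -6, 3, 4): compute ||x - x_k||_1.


Sorted |x_i| descending: [7, 7, 6, 6, 4, 4, 4, 3, 2, 2, 1, 1]
Keep top 1: [7]
Tail entries: [7, 6, 6, 4, 4, 4, 3, 2, 2, 1, 1]
L1 error = sum of tail = 40.

40


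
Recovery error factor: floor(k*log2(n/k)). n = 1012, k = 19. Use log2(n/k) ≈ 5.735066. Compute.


log2(n/k) = log2(1012/19) ≈ 5.735066.
k*log2(n/k) ≈ 19*5.735066 = 108.966254.
floor(108.966254) = 108.

108


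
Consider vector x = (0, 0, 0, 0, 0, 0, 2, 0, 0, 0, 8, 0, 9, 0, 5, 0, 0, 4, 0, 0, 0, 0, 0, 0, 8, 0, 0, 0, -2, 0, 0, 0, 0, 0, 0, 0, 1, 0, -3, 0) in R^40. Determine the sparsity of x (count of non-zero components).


Non-zero positions: [6, 10, 12, 14, 17, 24, 28, 36, 38].
Sparsity = 9.

9


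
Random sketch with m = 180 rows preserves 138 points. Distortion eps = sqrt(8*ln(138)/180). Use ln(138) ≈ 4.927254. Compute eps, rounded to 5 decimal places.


ln(138) ≈ 4.927254.
8*ln(N)/m ≈ 8*4.927254/180 ≈ 0.21898907.
eps = sqrt(0.21898907) ≈ 0.4679627 ≈ 0.46796.

0.46796


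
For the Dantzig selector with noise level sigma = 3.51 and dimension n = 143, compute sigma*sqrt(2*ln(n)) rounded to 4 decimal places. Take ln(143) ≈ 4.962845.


ln(143) ≈ 4.962845.
2*ln(n) ≈ 9.92569.
sqrt(2*ln(n)) ≈ sqrt(9.92569) ≈ 3.150506.
threshold ≈ 3.51*3.150506 = 11.05827606 ≈ 11.0583.

11.0583


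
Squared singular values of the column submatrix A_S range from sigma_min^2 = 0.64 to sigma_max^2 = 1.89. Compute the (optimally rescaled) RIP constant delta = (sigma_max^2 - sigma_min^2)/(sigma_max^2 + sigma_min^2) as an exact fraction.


lambda_max - lambda_min = 1.89 - 0.64 = 1.25.
lambda_max + lambda_min = 1.89 + 0.64 = 2.53.
delta = 1.25/2.53 = 125/253.

125/253


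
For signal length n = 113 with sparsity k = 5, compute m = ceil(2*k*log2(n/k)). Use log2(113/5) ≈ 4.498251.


log2(n/k) = log2(113/5) ≈ 4.498251.
2*k*log2(n/k) ≈ 2*5*4.498251 = 44.98251.
m = ceil(44.98251) = 45.

45


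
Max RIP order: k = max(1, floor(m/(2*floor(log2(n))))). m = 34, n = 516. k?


floor(log2(516)) = 9.
2*9 = 18.
m/(2*floor(log2(n))) = 34/18 ≈ 1.8889.
floor = 1.
k = max(1, 1) = 1.

1


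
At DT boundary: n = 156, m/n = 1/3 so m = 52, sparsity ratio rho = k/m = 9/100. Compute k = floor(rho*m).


m = 1/3*156 = 52.
rho = 9/100.
rho*m = 9/100*52 = 4.68.
k = floor(4.68) = 4.

4


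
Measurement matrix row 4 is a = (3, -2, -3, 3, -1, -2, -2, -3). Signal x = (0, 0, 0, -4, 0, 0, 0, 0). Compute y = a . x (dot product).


Non-zero terms: ['3*-4']
Products: [-12]
y = sum = -12.

-12


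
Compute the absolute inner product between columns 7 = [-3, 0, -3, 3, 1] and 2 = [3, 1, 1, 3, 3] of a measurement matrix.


Inner product: -3*3 + 0*1 + -3*1 + 3*3 + 1*3
Products: [-9, 0, -3, 9, 3]
Sum = 0.
|dot| = 0.

0


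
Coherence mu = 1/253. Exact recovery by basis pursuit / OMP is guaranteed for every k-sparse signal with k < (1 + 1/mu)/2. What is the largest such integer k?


1/mu = 253.
1 + 1/mu = 254.
(1 + 1/mu)/2 = 127 is an integer and the inequality is strict, so k_max = 127 - 1 = 126.

126


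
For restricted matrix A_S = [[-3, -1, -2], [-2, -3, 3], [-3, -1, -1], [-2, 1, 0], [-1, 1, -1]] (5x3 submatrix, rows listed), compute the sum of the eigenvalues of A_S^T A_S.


Sum of eigenvalues of A_S^T A_S = trace(A_S^T A_S) = sum of squared column norms of A_S.
A_S^T A_S diagonal: [27, 13, 15].
trace = 27 + 13 + 15 = 55.

55


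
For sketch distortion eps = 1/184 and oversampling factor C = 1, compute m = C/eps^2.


1/eps = 184.
(1/eps)^2 = 33856.
m = 1*33856 = 33856.

33856


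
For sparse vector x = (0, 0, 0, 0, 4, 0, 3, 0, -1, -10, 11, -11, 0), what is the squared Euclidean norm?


Non-zero entries: [(4, 4), (6, 3), (8, -1), (9, -10), (10, 11), (11, -11)]
Squares: [16, 9, 1, 100, 121, 121]
||x||_2^2 = sum = 368.

368


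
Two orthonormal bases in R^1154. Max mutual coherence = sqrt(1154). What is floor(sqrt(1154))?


33^2 = 1089 <= 1154 < 1156 = 34^2, so 33 <= sqrt(1154) < 34.
floor(sqrt(1154)) = 33.

33


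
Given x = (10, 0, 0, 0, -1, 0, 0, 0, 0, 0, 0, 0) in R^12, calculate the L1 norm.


Non-zero entries: [(0, 10), (4, -1)]
Absolute values: [10, 1]
||x||_1 = sum = 11.

11


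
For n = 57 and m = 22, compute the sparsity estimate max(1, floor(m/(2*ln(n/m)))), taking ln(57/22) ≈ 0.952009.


n/m = 57/22.
ln(n/m) ≈ 0.952009.
2*ln(n/m) ≈ 1.904018.
m/(2*ln(n/m)) ≈ 22/1.904018 ≈ 11.5545.
floor = 11.
k_max = max(1, 11) = 11.

11


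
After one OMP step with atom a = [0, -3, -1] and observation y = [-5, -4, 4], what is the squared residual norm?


a^T a = 10.
a^T y = 8.
coeff = 8/10 = 4/5.
||r||^2 = 253/5.

253/5


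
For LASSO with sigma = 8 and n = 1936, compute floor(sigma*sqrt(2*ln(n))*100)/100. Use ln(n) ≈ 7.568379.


ln(1936) ≈ 7.568379.
2*ln(n) ≈ 15.136758.
sqrt(2*ln(n)) ≈ sqrt(15.136758) ≈ 3.890599.
lambda ≈ 8*3.890599 = 31.124792.
floor(lambda*100)/100 = 31.12.

31.12


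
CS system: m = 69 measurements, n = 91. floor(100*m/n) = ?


100*m/n = 100*69/91 ≈ 75.8242.
floor = 75.

75


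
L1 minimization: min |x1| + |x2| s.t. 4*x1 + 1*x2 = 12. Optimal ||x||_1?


Axis intercepts:
  x1 = 3, x2 = 0: L1 = 3
  x1 = 0, x2 = 12: L1 = 12
x* = (3, 0)
||x*||_1 = 3.

3


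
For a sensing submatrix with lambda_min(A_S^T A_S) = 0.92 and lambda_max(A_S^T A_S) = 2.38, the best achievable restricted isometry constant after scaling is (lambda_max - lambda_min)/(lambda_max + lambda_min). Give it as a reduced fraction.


lambda_max - lambda_min = 2.38 - 0.92 = 1.46.
lambda_max + lambda_min = 2.38 + 0.92 = 3.30.
delta = 1.46/3.30 = 146/330 = 73/165.

73/165


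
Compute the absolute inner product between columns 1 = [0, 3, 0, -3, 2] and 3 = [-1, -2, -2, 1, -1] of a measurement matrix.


Inner product: 0*-1 + 3*-2 + 0*-2 + -3*1 + 2*-1
Products: [0, -6, 0, -3, -2]
Sum = -11.
|dot| = 11.

11


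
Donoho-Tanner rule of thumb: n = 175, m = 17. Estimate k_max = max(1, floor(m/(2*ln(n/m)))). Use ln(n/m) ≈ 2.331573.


n/m = 175/17.
ln(n/m) ≈ 2.331573.
2*ln(n/m) ≈ 4.663146.
m/(2*ln(n/m)) ≈ 17/4.663146 ≈ 3.6456.
floor = 3.
k_max = max(1, 3) = 3.

3


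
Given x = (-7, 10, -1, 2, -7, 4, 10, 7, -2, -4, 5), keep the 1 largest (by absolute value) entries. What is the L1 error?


Sorted |x_i| descending: [10, 10, 7, 7, 7, 5, 4, 4, 2, 2, 1]
Keep top 1: [10]
Tail entries: [10, 7, 7, 7, 5, 4, 4, 2, 2, 1]
L1 error = sum of tail = 49.

49
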